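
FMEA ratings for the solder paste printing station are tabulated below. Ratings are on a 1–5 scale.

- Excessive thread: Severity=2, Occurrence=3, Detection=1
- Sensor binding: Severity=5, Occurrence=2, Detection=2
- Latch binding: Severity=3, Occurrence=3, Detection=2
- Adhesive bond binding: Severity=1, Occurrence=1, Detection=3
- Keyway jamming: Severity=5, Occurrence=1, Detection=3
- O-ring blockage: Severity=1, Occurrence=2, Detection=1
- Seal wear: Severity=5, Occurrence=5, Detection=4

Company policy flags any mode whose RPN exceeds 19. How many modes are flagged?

RPN = Severity × Occurrence × Detection:
  Excessive thread: 2 × 3 × 1 = 6
  Sensor binding: 5 × 2 × 2 = 20
  Latch binding: 3 × 3 × 2 = 18
  Adhesive bond binding: 1 × 1 × 3 = 3
  Keyway jamming: 5 × 1 × 3 = 15
  O-ring blockage: 1 × 2 × 1 = 2
  Seal wear: 5 × 5 × 4 = 100
Modes with RPN > 19: Sensor binding (20), Seal wear (100) → 2.

2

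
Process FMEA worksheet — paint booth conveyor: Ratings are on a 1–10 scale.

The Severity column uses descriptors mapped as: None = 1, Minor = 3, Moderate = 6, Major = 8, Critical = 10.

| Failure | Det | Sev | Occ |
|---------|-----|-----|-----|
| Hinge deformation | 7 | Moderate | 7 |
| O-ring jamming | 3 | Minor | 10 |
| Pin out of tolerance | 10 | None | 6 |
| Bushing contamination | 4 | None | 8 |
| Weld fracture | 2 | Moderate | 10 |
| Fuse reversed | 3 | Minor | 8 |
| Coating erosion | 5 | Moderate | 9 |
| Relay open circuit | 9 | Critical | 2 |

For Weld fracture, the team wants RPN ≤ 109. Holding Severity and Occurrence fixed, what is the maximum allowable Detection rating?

Weld fracture: S=6, O=10, D=2 → current RPN = 120.
Fixed product = 60. Need 60 × D ≤ 109, so D ≤ 109/60 = 1.82.
Maximum integer Detection rating = 1 (gives RPN 60; D=2 would give 120 > 109).

1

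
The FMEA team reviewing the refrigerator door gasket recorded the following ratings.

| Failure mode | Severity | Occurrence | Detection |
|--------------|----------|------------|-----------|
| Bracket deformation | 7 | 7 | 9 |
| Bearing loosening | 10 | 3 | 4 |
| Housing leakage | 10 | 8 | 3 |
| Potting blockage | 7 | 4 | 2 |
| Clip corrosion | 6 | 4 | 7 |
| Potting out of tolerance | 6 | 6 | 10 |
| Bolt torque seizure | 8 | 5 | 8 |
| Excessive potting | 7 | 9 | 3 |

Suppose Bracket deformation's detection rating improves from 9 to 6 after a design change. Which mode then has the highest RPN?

RPN = Severity × Occurrence × Detection:
  Bracket deformation: 7 × 7 × 9 = 441
  Bearing loosening: 10 × 3 × 4 = 120
  Housing leakage: 10 × 8 × 3 = 240
  Potting blockage: 7 × 4 × 2 = 56
  Clip corrosion: 6 × 4 × 7 = 168
  Potting out of tolerance: 6 × 6 × 10 = 360
  Bolt torque seizure: 8 × 5 × 8 = 320
  Excessive potting: 7 × 9 × 3 = 189
After action: Bracket deformation → 7 × 7 × 6 = 294.
Revised RPNs: Potting out of tolerance=360, Bolt torque seizure=320, Bracket deformation=294, Housing leakage=240, Excessive potting=189, Clip corrosion=168, Bearing loosening=120, Potting blockage=56.
Highest is now Potting out of tolerance (360).

Potting out of tolerance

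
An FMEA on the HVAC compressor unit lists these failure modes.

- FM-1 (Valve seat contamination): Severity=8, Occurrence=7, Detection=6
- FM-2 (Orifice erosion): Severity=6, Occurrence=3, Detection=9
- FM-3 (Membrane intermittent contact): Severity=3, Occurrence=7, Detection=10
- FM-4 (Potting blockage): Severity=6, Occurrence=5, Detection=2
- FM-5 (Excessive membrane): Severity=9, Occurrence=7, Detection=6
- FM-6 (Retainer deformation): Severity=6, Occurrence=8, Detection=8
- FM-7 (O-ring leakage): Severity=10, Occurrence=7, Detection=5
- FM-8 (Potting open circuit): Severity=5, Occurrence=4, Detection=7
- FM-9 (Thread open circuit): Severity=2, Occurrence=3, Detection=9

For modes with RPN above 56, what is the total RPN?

2020

RPN = Severity × Occurrence × Detection:
  FM-1: 8 × 7 × 6 = 336
  FM-2: 6 × 3 × 9 = 162
  FM-3: 3 × 7 × 10 = 210
  FM-4: 6 × 5 × 2 = 60
  FM-5: 9 × 7 × 6 = 378
  FM-6: 6 × 8 × 8 = 384
  FM-7: 10 × 7 × 5 = 350
  FM-8: 5 × 4 × 7 = 140
  FM-9: 2 × 3 × 9 = 54
RPN > 56: FM-1 (336), FM-2 (162), FM-3 (210), FM-4 (60), FM-5 (378), FM-6 (384), FM-7 (350), FM-8 (140).
Sum: 336 + 162 + 210 + 60 + 378 + 384 + 350 + 140 = 2020.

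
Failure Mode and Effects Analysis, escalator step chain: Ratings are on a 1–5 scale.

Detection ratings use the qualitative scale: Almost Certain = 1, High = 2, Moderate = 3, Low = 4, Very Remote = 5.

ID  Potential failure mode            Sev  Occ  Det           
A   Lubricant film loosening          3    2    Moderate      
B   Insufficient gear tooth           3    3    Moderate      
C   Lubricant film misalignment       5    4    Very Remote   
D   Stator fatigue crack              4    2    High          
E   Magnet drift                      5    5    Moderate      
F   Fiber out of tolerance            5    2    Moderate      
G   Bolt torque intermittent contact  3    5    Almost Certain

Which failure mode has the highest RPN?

C

RPN = Severity × Occurrence × Detection:
  A: 3 × 2 × 3 = 18
  B: 3 × 3 × 3 = 27
  C: 5 × 4 × 5 = 100
  D: 4 × 2 × 2 = 16
  E: 5 × 5 × 3 = 75
  F: 5 × 2 × 3 = 30
  G: 3 × 5 × 1 = 15
Highest RPN is 100 → C.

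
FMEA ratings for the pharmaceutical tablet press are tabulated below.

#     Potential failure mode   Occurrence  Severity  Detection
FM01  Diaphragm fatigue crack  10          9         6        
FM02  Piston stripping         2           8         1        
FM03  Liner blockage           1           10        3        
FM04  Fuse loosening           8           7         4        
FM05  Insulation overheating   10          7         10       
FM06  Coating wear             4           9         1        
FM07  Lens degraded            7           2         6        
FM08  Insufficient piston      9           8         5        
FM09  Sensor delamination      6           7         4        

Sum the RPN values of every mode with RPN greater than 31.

RPN = Severity × Occurrence × Detection:
  FM01: 9 × 10 × 6 = 540
  FM02: 8 × 2 × 1 = 16
  FM03: 10 × 1 × 3 = 30
  FM04: 7 × 8 × 4 = 224
  FM05: 7 × 10 × 10 = 700
  FM06: 9 × 4 × 1 = 36
  FM07: 2 × 7 × 6 = 84
  FM08: 8 × 9 × 5 = 360
  FM09: 7 × 6 × 4 = 168
RPN > 31: FM01 (540), FM04 (224), FM05 (700), FM06 (36), FM07 (84), FM08 (360), FM09 (168).
Sum: 540 + 224 + 700 + 36 + 84 + 360 + 168 = 2112.

2112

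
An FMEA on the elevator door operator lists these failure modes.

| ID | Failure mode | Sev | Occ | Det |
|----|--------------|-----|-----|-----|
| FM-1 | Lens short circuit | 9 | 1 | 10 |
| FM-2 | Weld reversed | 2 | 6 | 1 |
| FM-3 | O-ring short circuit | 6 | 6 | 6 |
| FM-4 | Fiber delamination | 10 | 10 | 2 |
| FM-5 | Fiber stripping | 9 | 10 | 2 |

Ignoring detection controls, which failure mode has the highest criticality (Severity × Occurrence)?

FM-4

Criticality = Severity × Occurrence:
  FM-1: 9 × 1 = 9
  FM-2: 2 × 6 = 12
  FM-3: 6 × 6 = 36
  FM-4: 10 × 10 = 100
  FM-5: 9 × 10 = 90
Highest criticality is 100 → FM-4.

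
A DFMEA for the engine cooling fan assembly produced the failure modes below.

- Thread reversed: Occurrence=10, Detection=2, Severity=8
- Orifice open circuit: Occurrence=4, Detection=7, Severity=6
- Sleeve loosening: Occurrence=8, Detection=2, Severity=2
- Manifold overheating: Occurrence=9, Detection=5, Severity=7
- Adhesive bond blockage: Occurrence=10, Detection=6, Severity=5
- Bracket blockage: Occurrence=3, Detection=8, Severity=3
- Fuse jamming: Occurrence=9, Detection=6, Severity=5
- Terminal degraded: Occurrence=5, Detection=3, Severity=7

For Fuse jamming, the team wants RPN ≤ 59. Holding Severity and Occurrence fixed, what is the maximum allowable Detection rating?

1

Fuse jamming: S=5, O=9, D=6 → current RPN = 270.
Fixed product = 45. Need 45 × D ≤ 59, so D ≤ 59/45 = 1.31.
Maximum integer Detection rating = 1 (gives RPN 45; D=2 would give 90 > 59).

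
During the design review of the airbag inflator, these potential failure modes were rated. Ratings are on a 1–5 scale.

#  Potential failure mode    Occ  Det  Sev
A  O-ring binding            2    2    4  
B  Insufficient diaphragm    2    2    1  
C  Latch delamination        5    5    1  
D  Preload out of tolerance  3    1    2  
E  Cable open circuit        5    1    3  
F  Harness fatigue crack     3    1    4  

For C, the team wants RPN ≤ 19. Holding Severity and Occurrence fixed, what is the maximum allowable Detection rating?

C: S=1, O=5, D=5 → current RPN = 25.
Fixed product = 5. Need 5 × D ≤ 19, so D ≤ 19/5 = 3.80.
Maximum integer Detection rating = 3 (gives RPN 15; D=4 would give 20 > 19).

3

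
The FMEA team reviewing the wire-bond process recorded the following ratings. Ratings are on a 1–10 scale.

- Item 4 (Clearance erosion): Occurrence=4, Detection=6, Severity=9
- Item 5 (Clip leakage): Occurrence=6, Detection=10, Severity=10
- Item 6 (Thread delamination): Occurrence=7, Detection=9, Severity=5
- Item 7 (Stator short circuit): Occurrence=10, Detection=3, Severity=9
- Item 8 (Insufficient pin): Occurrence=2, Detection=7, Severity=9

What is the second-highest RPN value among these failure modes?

RPN = Severity × Occurrence × Detection:
  Item 4: 9 × 4 × 6 = 216
  Item 5: 10 × 6 × 10 = 600
  Item 6: 5 × 7 × 9 = 315
  Item 7: 9 × 10 × 3 = 270
  Item 8: 9 × 2 × 7 = 126
Sorted descending: 600, 315, 270, 216, 126.
The second-highest RPN is 315 (Item 6).

315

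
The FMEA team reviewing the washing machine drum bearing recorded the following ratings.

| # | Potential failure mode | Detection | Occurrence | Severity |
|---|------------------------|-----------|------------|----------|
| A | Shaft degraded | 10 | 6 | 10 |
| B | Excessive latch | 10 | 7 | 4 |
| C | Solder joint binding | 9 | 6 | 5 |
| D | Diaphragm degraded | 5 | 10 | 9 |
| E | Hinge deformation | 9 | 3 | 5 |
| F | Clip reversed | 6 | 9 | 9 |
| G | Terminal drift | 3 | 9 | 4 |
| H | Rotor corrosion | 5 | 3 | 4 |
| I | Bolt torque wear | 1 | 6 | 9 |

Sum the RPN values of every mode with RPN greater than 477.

1086

RPN = Severity × Occurrence × Detection:
  A: 10 × 6 × 10 = 600
  B: 4 × 7 × 10 = 280
  C: 5 × 6 × 9 = 270
  D: 9 × 10 × 5 = 450
  E: 5 × 3 × 9 = 135
  F: 9 × 9 × 6 = 486
  G: 4 × 9 × 3 = 108
  H: 4 × 3 × 5 = 60
  I: 9 × 6 × 1 = 54
RPN > 477: A (600), F (486).
Sum: 600 + 486 = 1086.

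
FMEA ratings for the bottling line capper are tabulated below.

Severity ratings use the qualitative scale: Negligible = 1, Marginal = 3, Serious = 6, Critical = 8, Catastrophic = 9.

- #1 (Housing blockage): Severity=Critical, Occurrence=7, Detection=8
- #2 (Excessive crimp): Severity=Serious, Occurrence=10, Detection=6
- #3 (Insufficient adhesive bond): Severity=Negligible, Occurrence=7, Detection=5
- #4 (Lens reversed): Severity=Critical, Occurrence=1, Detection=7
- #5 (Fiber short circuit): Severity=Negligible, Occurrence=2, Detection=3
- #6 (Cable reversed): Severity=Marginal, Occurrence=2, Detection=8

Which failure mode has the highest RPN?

#1

RPN = Severity × Occurrence × Detection:
  #1: 8 × 7 × 8 = 448
  #2: 6 × 10 × 6 = 360
  #3: 1 × 7 × 5 = 35
  #4: 8 × 1 × 7 = 56
  #5: 1 × 2 × 3 = 6
  #6: 3 × 2 × 8 = 48
Highest RPN is 448 → #1.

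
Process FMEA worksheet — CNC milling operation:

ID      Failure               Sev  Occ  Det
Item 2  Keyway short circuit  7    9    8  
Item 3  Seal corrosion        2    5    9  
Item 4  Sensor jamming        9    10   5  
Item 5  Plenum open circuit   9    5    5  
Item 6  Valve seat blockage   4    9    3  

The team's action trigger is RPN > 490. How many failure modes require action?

RPN = Severity × Occurrence × Detection:
  Item 2: 7 × 9 × 8 = 504
  Item 3: 2 × 5 × 9 = 90
  Item 4: 9 × 10 × 5 = 450
  Item 5: 9 × 5 × 5 = 225
  Item 6: 4 × 9 × 3 = 108
Modes with RPN > 490: Item 2 (504) → 1.

1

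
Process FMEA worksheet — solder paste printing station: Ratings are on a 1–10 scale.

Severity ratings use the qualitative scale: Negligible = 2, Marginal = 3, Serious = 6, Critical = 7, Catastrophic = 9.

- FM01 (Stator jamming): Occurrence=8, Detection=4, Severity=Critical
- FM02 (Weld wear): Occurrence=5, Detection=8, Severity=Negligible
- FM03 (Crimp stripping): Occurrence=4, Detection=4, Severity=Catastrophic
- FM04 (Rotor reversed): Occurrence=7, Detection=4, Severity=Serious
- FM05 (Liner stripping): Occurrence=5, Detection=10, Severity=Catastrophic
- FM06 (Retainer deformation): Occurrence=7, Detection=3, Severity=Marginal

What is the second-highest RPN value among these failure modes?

RPN = Severity × Occurrence × Detection:
  FM01: 7 × 8 × 4 = 224
  FM02: 2 × 5 × 8 = 80
  FM03: 9 × 4 × 4 = 144
  FM04: 6 × 7 × 4 = 168
  FM05: 9 × 5 × 10 = 450
  FM06: 3 × 7 × 3 = 63
Sorted descending: 450, 224, 168, 144, 80, 63.
The second-highest RPN is 224 (FM01).

224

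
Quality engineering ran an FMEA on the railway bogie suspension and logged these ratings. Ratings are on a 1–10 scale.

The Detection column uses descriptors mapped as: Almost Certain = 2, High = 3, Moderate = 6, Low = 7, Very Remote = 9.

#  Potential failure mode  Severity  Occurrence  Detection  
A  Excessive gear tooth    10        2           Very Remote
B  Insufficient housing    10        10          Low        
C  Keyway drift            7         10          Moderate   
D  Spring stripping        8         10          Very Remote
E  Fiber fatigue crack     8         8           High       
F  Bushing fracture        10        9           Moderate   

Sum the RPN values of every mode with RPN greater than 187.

RPN = Severity × Occurrence × Detection:
  A: 10 × 2 × 9 = 180
  B: 10 × 10 × 7 = 700
  C: 7 × 10 × 6 = 420
  D: 8 × 10 × 9 = 720
  E: 8 × 8 × 3 = 192
  F: 10 × 9 × 6 = 540
RPN > 187: B (700), C (420), D (720), E (192), F (540).
Sum: 700 + 420 + 720 + 192 + 540 = 2572.

2572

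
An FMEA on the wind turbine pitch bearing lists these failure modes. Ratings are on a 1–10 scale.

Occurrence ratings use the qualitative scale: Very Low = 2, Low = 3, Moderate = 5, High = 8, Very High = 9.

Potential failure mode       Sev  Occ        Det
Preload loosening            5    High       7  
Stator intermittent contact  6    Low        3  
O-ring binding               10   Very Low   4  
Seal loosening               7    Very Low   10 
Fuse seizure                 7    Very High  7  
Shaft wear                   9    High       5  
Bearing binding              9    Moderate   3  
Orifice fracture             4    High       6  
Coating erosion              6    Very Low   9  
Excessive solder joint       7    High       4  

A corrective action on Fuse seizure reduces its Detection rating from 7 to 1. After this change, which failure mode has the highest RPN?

Shaft wear

RPN = Severity × Occurrence × Detection:
  Preload loosening: 5 × 8 × 7 = 280
  Stator intermittent contact: 6 × 3 × 3 = 54
  O-ring binding: 10 × 2 × 4 = 80
  Seal loosening: 7 × 2 × 10 = 140
  Fuse seizure: 7 × 9 × 7 = 441
  Shaft wear: 9 × 8 × 5 = 360
  Bearing binding: 9 × 5 × 3 = 135
  Orifice fracture: 4 × 8 × 6 = 192
  Coating erosion: 6 × 2 × 9 = 108
  Excessive solder joint: 7 × 8 × 4 = 224
After action: Fuse seizure → 7 × 9 × 1 = 63.
Revised RPNs: Shaft wear=360, Preload loosening=280, Excessive solder joint=224, Orifice fracture=192, Seal loosening=140, Bearing binding=135, Coating erosion=108, O-ring binding=80, Fuse seizure=63, Stator intermittent contact=54.
Highest is now Shaft wear (360).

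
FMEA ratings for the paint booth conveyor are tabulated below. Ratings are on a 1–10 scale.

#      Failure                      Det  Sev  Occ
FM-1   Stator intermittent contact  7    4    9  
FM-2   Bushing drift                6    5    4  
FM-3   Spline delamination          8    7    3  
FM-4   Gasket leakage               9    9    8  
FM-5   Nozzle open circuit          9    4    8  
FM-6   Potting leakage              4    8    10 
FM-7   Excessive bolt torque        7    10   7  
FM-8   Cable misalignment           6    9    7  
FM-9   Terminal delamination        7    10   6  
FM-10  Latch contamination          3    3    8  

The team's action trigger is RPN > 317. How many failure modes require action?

RPN = Severity × Occurrence × Detection:
  FM-1: 4 × 9 × 7 = 252
  FM-2: 5 × 4 × 6 = 120
  FM-3: 7 × 3 × 8 = 168
  FM-4: 9 × 8 × 9 = 648
  FM-5: 4 × 8 × 9 = 288
  FM-6: 8 × 10 × 4 = 320
  FM-7: 10 × 7 × 7 = 490
  FM-8: 9 × 7 × 6 = 378
  FM-9: 10 × 6 × 7 = 420
  FM-10: 3 × 8 × 3 = 72
Modes with RPN > 317: FM-4 (648), FM-6 (320), FM-7 (490), FM-8 (378), FM-9 (420) → 5.

5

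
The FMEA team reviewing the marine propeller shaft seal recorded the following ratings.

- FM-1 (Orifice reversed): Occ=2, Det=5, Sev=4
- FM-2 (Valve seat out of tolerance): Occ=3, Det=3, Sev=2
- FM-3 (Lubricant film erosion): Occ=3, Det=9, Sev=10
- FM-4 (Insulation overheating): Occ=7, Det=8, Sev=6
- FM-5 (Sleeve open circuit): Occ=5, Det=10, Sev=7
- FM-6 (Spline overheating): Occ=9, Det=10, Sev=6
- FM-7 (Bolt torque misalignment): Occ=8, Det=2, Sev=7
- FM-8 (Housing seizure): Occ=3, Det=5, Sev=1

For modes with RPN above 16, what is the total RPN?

RPN = Severity × Occurrence × Detection:
  FM-1: 4 × 2 × 5 = 40
  FM-2: 2 × 3 × 3 = 18
  FM-3: 10 × 3 × 9 = 270
  FM-4: 6 × 7 × 8 = 336
  FM-5: 7 × 5 × 10 = 350
  FM-6: 6 × 9 × 10 = 540
  FM-7: 7 × 8 × 2 = 112
  FM-8: 1 × 3 × 5 = 15
RPN > 16: FM-1 (40), FM-2 (18), FM-3 (270), FM-4 (336), FM-5 (350), FM-6 (540), FM-7 (112).
Sum: 40 + 18 + 270 + 336 + 350 + 540 + 112 = 1666.

1666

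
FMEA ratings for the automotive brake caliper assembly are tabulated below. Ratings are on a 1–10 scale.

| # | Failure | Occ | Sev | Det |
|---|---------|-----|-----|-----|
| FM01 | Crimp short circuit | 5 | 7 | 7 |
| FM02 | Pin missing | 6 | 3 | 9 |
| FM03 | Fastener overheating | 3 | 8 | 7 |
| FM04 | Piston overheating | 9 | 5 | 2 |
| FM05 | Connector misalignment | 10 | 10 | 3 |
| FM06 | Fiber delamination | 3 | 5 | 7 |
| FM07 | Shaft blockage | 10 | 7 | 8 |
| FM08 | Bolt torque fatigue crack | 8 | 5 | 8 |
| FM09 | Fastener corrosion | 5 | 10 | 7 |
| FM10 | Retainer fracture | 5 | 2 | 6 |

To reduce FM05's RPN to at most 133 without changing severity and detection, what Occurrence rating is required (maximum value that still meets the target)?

4

FM05: S=10, O=10, D=3 → current RPN = 300.
Fixed product = 30. Need 30 × O ≤ 133, so O ≤ 133/30 = 4.43.
Maximum integer Occurrence rating = 4 (gives RPN 120; O=5 would give 150 > 133).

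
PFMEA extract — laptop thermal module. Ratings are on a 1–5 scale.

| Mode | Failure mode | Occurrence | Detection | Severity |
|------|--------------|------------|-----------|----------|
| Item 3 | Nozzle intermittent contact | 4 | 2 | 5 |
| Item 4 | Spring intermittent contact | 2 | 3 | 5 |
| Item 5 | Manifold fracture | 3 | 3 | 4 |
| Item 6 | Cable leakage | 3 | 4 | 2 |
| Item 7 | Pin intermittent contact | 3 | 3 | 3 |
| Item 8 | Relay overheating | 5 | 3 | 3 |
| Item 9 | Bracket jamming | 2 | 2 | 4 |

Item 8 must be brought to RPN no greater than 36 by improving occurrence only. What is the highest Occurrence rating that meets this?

4

Item 8: S=3, O=5, D=3 → current RPN = 45.
Fixed product = 9. Need 9 × O ≤ 36, so O ≤ 36/9 = 4.00.
Maximum integer Occurrence rating = 4 (gives RPN 36; O=5 would give 45 > 36).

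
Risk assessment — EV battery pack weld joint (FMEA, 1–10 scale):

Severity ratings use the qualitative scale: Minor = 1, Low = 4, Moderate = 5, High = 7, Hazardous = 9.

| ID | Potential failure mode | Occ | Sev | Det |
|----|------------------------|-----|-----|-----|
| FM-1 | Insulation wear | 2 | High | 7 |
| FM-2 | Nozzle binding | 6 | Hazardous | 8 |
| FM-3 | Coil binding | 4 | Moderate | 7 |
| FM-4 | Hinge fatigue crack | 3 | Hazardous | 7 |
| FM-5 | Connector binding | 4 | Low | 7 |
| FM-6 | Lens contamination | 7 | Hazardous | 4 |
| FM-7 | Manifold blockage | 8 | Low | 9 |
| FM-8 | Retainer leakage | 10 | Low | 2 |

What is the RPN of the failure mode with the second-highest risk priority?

288

RPN = Severity × Occurrence × Detection:
  FM-1: 7 × 2 × 7 = 98
  FM-2: 9 × 6 × 8 = 432
  FM-3: 5 × 4 × 7 = 140
  FM-4: 9 × 3 × 7 = 189
  FM-5: 4 × 4 × 7 = 112
  FM-6: 9 × 7 × 4 = 252
  FM-7: 4 × 8 × 9 = 288
  FM-8: 4 × 10 × 2 = 80
Sorted descending: 432, 288, 252, 189, 140, 112, 98, 80.
The second-highest RPN is 288 (FM-7).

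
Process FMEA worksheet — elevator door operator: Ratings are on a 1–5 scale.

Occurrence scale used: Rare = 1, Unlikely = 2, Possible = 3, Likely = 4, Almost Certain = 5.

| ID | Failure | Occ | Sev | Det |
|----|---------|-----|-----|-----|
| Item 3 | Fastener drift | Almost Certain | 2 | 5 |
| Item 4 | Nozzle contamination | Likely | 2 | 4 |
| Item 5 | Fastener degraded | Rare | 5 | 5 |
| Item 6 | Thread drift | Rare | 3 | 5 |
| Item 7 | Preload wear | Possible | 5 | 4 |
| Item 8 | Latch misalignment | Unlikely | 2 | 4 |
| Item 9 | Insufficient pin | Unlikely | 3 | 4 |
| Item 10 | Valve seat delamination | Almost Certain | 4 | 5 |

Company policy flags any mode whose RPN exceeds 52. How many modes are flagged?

RPN = Severity × Occurrence × Detection:
  Item 3: 2 × 5 × 5 = 50
  Item 4: 2 × 4 × 4 = 32
  Item 5: 5 × 1 × 5 = 25
  Item 6: 3 × 1 × 5 = 15
  Item 7: 5 × 3 × 4 = 60
  Item 8: 2 × 2 × 4 = 16
  Item 9: 3 × 2 × 4 = 24
  Item 10: 4 × 5 × 5 = 100
Modes with RPN > 52: Item 7 (60), Item 10 (100) → 2.

2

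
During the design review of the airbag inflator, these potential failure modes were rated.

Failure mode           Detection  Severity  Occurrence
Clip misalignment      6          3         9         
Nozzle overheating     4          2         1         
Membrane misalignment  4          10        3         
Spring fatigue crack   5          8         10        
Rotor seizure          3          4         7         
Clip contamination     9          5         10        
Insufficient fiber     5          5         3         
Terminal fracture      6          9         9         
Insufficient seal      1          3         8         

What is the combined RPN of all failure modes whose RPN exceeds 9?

RPN = Severity × Occurrence × Detection:
  Clip misalignment: 3 × 9 × 6 = 162
  Nozzle overheating: 2 × 1 × 4 = 8
  Membrane misalignment: 10 × 3 × 4 = 120
  Spring fatigue crack: 8 × 10 × 5 = 400
  Rotor seizure: 4 × 7 × 3 = 84
  Clip contamination: 5 × 10 × 9 = 450
  Insufficient fiber: 5 × 3 × 5 = 75
  Terminal fracture: 9 × 9 × 6 = 486
  Insufficient seal: 3 × 8 × 1 = 24
RPN > 9: Clip misalignment (162), Membrane misalignment (120), Spring fatigue crack (400), Rotor seizure (84), Clip contamination (450), Insufficient fiber (75), Terminal fracture (486), Insufficient seal (24).
Sum: 162 + 120 + 400 + 84 + 450 + 75 + 486 + 24 = 1801.

1801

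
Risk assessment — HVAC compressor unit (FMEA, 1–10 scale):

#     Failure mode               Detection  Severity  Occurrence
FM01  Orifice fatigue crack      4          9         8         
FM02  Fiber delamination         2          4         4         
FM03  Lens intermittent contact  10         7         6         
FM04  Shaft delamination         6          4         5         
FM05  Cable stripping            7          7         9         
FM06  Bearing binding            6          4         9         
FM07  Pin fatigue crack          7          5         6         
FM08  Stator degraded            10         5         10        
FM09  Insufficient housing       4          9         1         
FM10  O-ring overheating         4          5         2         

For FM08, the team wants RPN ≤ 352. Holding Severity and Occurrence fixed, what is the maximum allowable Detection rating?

FM08: S=5, O=10, D=10 → current RPN = 500.
Fixed product = 50. Need 50 × D ≤ 352, so D ≤ 352/50 = 7.04.
Maximum integer Detection rating = 7 (gives RPN 350; D=8 would give 400 > 352).

7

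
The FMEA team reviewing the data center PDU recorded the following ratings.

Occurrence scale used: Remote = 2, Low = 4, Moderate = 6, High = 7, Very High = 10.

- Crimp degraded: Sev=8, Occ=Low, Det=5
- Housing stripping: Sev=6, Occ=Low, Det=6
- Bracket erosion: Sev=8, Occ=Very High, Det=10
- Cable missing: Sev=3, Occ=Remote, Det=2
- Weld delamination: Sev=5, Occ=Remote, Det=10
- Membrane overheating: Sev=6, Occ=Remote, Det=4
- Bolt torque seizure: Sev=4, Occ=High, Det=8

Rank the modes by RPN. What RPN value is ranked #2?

RPN = Severity × Occurrence × Detection:
  Crimp degraded: 8 × 4 × 5 = 160
  Housing stripping: 6 × 4 × 6 = 144
  Bracket erosion: 8 × 10 × 10 = 800
  Cable missing: 3 × 2 × 2 = 12
  Weld delamination: 5 × 2 × 10 = 100
  Membrane overheating: 6 × 2 × 4 = 48
  Bolt torque seizure: 4 × 7 × 8 = 224
Sorted descending: 800, 224, 160, 144, 100, 48, 12.
The second-highest RPN is 224 (Bolt torque seizure).

224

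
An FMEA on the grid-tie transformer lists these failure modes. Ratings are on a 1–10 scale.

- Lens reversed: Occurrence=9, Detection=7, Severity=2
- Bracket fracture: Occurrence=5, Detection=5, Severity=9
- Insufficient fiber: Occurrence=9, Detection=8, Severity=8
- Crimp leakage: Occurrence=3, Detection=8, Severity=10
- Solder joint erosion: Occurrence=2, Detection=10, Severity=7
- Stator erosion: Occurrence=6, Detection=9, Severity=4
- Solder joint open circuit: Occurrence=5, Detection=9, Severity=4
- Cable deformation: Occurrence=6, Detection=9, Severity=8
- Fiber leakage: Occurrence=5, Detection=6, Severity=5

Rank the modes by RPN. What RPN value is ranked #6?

180

RPN = Severity × Occurrence × Detection:
  Lens reversed: 2 × 9 × 7 = 126
  Bracket fracture: 9 × 5 × 5 = 225
  Insufficient fiber: 8 × 9 × 8 = 576
  Crimp leakage: 10 × 3 × 8 = 240
  Solder joint erosion: 7 × 2 × 10 = 140
  Stator erosion: 4 × 6 × 9 = 216
  Solder joint open circuit: 4 × 5 × 9 = 180
  Cable deformation: 8 × 6 × 9 = 432
  Fiber leakage: 5 × 5 × 6 = 150
Sorted descending: 576, 432, 240, 225, 216, 180, 150, 140, 126.
The sixth-highest RPN is 180 (Solder joint open circuit).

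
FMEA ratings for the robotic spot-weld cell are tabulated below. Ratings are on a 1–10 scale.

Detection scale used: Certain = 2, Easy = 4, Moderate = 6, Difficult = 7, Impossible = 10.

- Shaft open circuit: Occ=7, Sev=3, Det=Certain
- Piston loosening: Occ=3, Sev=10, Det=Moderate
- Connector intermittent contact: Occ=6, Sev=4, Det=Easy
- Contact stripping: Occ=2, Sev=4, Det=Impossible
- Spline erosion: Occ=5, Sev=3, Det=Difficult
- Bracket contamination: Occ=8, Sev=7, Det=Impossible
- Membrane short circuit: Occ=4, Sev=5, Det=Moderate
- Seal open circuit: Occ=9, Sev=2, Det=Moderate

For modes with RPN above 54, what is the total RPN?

1249

RPN = Severity × Occurrence × Detection:
  Shaft open circuit: 3 × 7 × 2 = 42
  Piston loosening: 10 × 3 × 6 = 180
  Connector intermittent contact: 4 × 6 × 4 = 96
  Contact stripping: 4 × 2 × 10 = 80
  Spline erosion: 3 × 5 × 7 = 105
  Bracket contamination: 7 × 8 × 10 = 560
  Membrane short circuit: 5 × 4 × 6 = 120
  Seal open circuit: 2 × 9 × 6 = 108
RPN > 54: Piston loosening (180), Connector intermittent contact (96), Contact stripping (80), Spline erosion (105), Bracket contamination (560), Membrane short circuit (120), Seal open circuit (108).
Sum: 180 + 96 + 80 + 105 + 560 + 120 + 108 = 1249.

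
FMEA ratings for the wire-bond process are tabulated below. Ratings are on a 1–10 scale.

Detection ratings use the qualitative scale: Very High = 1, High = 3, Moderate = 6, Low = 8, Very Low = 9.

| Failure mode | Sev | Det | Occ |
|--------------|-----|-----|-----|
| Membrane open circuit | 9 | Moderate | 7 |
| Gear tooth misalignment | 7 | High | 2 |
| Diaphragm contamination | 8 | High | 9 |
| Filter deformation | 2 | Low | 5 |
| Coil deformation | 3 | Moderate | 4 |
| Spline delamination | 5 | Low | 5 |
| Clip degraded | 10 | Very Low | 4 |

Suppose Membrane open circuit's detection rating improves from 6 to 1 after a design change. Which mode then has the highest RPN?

Clip degraded

RPN = Severity × Occurrence × Detection:
  Membrane open circuit: 9 × 7 × 6 = 378
  Gear tooth misalignment: 7 × 2 × 3 = 42
  Diaphragm contamination: 8 × 9 × 3 = 216
  Filter deformation: 2 × 5 × 8 = 80
  Coil deformation: 3 × 4 × 6 = 72
  Spline delamination: 5 × 5 × 8 = 200
  Clip degraded: 10 × 4 × 9 = 360
After action: Membrane open circuit → 9 × 7 × 1 = 63.
Revised RPNs: Clip degraded=360, Diaphragm contamination=216, Spline delamination=200, Filter deformation=80, Coil deformation=72, Membrane open circuit=63, Gear tooth misalignment=42.
Highest is now Clip degraded (360).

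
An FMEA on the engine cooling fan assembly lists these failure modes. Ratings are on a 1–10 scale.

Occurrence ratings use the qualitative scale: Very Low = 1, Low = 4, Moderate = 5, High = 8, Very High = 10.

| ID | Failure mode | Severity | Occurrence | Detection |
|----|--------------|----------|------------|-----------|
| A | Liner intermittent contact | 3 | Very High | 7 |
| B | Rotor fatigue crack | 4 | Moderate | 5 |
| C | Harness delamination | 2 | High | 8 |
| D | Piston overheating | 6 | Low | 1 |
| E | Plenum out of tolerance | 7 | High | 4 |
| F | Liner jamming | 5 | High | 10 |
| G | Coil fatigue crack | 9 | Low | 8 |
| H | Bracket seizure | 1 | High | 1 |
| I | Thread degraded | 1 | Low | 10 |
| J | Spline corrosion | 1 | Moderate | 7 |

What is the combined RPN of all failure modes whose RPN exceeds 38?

RPN = Severity × Occurrence × Detection:
  A: 3 × 10 × 7 = 210
  B: 4 × 5 × 5 = 100
  C: 2 × 8 × 8 = 128
  D: 6 × 4 × 1 = 24
  E: 7 × 8 × 4 = 224
  F: 5 × 8 × 10 = 400
  G: 9 × 4 × 8 = 288
  H: 1 × 8 × 1 = 8
  I: 1 × 4 × 10 = 40
  J: 1 × 5 × 7 = 35
RPN > 38: A (210), B (100), C (128), E (224), F (400), G (288), I (40).
Sum: 210 + 100 + 128 + 224 + 400 + 288 + 40 = 1390.

1390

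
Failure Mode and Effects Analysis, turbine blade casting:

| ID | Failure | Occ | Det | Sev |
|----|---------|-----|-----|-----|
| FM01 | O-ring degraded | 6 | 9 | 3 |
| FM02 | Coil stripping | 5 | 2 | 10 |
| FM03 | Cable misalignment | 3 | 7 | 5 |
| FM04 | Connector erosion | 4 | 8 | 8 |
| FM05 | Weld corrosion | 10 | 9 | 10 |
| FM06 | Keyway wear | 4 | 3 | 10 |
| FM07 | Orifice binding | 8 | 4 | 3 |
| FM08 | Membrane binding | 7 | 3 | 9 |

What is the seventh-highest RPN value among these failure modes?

100

RPN = Severity × Occurrence × Detection:
  FM01: 3 × 6 × 9 = 162
  FM02: 10 × 5 × 2 = 100
  FM03: 5 × 3 × 7 = 105
  FM04: 8 × 4 × 8 = 256
  FM05: 10 × 10 × 9 = 900
  FM06: 10 × 4 × 3 = 120
  FM07: 3 × 8 × 4 = 96
  FM08: 9 × 7 × 3 = 189
Sorted descending: 900, 256, 189, 162, 120, 105, 100, 96.
The seventh-highest RPN is 100 (FM02).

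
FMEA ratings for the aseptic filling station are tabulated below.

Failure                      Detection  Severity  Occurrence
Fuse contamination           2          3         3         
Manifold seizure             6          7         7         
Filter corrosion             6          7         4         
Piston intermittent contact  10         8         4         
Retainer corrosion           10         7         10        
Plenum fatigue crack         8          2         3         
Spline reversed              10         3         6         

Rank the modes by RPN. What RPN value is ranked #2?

RPN = Severity × Occurrence × Detection:
  Fuse contamination: 3 × 3 × 2 = 18
  Manifold seizure: 7 × 7 × 6 = 294
  Filter corrosion: 7 × 4 × 6 = 168
  Piston intermittent contact: 8 × 4 × 10 = 320
  Retainer corrosion: 7 × 10 × 10 = 700
  Plenum fatigue crack: 2 × 3 × 8 = 48
  Spline reversed: 3 × 6 × 10 = 180
Sorted descending: 700, 320, 294, 180, 168, 48, 18.
The second-highest RPN is 320 (Piston intermittent contact).

320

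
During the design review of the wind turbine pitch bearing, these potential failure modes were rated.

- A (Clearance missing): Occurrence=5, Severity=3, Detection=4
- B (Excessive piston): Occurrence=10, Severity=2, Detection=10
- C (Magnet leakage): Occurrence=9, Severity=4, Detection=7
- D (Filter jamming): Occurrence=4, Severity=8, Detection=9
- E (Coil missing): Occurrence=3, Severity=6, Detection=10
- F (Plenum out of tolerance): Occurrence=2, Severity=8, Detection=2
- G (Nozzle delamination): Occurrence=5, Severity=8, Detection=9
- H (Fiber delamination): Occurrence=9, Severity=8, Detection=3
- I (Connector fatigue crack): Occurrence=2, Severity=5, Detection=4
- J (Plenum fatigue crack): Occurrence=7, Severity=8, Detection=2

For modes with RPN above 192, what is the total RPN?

1316

RPN = Severity × Occurrence × Detection:
  A: 3 × 5 × 4 = 60
  B: 2 × 10 × 10 = 200
  C: 4 × 9 × 7 = 252
  D: 8 × 4 × 9 = 288
  E: 6 × 3 × 10 = 180
  F: 8 × 2 × 2 = 32
  G: 8 × 5 × 9 = 360
  H: 8 × 9 × 3 = 216
  I: 5 × 2 × 4 = 40
  J: 8 × 7 × 2 = 112
RPN > 192: B (200), C (252), D (288), G (360), H (216).
Sum: 200 + 252 + 288 + 360 + 216 = 1316.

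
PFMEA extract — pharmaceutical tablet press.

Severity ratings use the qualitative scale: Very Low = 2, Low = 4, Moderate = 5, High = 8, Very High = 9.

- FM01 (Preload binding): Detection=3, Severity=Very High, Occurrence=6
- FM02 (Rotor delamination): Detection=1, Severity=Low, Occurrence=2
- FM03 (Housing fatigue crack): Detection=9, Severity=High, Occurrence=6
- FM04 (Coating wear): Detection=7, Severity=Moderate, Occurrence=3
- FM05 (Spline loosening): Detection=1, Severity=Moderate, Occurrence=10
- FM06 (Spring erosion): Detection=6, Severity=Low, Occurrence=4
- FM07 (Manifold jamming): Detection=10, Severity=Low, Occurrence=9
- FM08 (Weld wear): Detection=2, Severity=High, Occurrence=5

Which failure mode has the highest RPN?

FM03

RPN = Severity × Occurrence × Detection:
  FM01: 9 × 6 × 3 = 162
  FM02: 4 × 2 × 1 = 8
  FM03: 8 × 6 × 9 = 432
  FM04: 5 × 3 × 7 = 105
  FM05: 5 × 10 × 1 = 50
  FM06: 4 × 4 × 6 = 96
  FM07: 4 × 9 × 10 = 360
  FM08: 8 × 5 × 2 = 80
Highest RPN is 432 → FM03.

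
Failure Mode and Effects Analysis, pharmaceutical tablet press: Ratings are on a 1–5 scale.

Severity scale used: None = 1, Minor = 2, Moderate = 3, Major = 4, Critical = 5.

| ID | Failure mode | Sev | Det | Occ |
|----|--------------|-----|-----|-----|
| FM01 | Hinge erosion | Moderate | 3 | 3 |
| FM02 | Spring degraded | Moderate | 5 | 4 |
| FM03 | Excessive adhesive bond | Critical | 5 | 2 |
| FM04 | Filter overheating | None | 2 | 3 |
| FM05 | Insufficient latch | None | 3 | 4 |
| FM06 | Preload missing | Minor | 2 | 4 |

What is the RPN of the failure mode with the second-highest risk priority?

RPN = Severity × Occurrence × Detection:
  FM01: 3 × 3 × 3 = 27
  FM02: 3 × 4 × 5 = 60
  FM03: 5 × 2 × 5 = 50
  FM04: 1 × 3 × 2 = 6
  FM05: 1 × 4 × 3 = 12
  FM06: 2 × 4 × 2 = 16
Sorted descending: 60, 50, 27, 16, 12, 6.
The second-highest RPN is 50 (FM03).

50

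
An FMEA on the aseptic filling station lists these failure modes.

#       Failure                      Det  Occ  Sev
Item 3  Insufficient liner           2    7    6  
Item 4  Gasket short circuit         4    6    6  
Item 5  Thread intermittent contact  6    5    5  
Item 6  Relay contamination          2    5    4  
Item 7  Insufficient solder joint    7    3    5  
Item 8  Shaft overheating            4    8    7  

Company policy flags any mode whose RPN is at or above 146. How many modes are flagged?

RPN = Severity × Occurrence × Detection:
  Item 3: 6 × 7 × 2 = 84
  Item 4: 6 × 6 × 4 = 144
  Item 5: 5 × 5 × 6 = 150
  Item 6: 4 × 5 × 2 = 40
  Item 7: 5 × 3 × 7 = 105
  Item 8: 7 × 8 × 4 = 224
Modes with RPN ≥ 146: Item 5 (150), Item 8 (224) → 2.

2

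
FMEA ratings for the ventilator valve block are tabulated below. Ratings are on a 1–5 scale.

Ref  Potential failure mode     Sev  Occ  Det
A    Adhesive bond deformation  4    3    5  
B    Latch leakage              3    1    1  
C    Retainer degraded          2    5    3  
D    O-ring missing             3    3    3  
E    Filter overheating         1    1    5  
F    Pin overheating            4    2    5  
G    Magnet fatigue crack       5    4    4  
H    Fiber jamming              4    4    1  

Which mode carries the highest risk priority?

G

RPN = Severity × Occurrence × Detection:
  A: 4 × 3 × 5 = 60
  B: 3 × 1 × 1 = 3
  C: 2 × 5 × 3 = 30
  D: 3 × 3 × 3 = 27
  E: 1 × 1 × 5 = 5
  F: 4 × 2 × 5 = 40
  G: 5 × 4 × 4 = 80
  H: 4 × 4 × 1 = 16
Highest RPN is 80 → G.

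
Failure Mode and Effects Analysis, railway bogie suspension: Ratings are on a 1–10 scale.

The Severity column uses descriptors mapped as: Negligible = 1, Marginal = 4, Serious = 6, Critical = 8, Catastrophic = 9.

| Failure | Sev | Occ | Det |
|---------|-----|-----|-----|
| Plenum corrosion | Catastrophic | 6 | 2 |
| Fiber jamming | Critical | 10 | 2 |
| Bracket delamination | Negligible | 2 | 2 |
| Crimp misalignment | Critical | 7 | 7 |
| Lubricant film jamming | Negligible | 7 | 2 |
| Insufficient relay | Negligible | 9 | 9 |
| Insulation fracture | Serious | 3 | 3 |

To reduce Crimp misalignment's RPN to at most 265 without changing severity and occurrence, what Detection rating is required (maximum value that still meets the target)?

4

Crimp misalignment: S=8, O=7, D=7 → current RPN = 392.
Fixed product = 56. Need 56 × D ≤ 265, so D ≤ 265/56 = 4.73.
Maximum integer Detection rating = 4 (gives RPN 224; D=5 would give 280 > 265).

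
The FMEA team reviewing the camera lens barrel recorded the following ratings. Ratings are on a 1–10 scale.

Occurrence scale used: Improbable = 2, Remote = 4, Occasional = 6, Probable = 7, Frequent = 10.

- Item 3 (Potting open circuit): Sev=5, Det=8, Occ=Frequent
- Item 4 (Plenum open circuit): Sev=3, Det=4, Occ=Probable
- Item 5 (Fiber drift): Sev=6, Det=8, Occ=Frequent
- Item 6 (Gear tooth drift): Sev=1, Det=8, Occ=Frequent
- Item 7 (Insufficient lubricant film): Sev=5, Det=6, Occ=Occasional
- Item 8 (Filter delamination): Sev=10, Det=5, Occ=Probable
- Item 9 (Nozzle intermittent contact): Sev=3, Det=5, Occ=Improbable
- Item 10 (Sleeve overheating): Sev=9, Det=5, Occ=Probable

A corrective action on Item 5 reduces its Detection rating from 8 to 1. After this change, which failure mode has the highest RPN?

Item 3

RPN = Severity × Occurrence × Detection:
  Item 3: 5 × 10 × 8 = 400
  Item 4: 3 × 7 × 4 = 84
  Item 5: 6 × 10 × 8 = 480
  Item 6: 1 × 10 × 8 = 80
  Item 7: 5 × 6 × 6 = 180
  Item 8: 10 × 7 × 5 = 350
  Item 9: 3 × 2 × 5 = 30
  Item 10: 9 × 7 × 5 = 315
After action: Item 5 → 6 × 10 × 1 = 60.
Revised RPNs: Item 3=400, Item 8=350, Item 10=315, Item 7=180, Item 4=84, Item 6=80, Item 5=60, Item 9=30.
Highest is now Item 3 (400).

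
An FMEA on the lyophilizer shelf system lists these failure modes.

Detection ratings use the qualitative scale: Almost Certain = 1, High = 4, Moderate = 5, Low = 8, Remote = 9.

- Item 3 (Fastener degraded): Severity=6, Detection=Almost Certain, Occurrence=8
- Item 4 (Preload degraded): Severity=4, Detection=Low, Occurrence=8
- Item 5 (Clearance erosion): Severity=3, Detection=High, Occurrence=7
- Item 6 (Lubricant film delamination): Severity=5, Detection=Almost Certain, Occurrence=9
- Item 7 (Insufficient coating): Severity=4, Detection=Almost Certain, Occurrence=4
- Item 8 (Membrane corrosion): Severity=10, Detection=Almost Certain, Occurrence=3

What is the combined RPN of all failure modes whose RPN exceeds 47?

RPN = Severity × Occurrence × Detection:
  Item 3: 6 × 8 × 1 = 48
  Item 4: 4 × 8 × 8 = 256
  Item 5: 3 × 7 × 4 = 84
  Item 6: 5 × 9 × 1 = 45
  Item 7: 4 × 4 × 1 = 16
  Item 8: 10 × 3 × 1 = 30
RPN > 47: Item 3 (48), Item 4 (256), Item 5 (84).
Sum: 48 + 256 + 84 = 388.

388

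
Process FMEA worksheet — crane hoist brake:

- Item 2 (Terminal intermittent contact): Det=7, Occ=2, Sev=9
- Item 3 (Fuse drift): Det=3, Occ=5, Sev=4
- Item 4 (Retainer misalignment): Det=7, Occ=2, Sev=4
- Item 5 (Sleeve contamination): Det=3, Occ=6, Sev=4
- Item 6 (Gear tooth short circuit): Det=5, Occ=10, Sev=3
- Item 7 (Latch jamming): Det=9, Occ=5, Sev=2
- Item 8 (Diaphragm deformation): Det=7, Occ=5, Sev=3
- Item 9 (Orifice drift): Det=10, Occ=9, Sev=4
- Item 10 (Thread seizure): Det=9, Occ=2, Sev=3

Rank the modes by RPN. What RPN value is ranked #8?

RPN = Severity × Occurrence × Detection:
  Item 2: 9 × 2 × 7 = 126
  Item 3: 4 × 5 × 3 = 60
  Item 4: 4 × 2 × 7 = 56
  Item 5: 4 × 6 × 3 = 72
  Item 6: 3 × 10 × 5 = 150
  Item 7: 2 × 5 × 9 = 90
  Item 8: 3 × 5 × 7 = 105
  Item 9: 4 × 9 × 10 = 360
  Item 10: 3 × 2 × 9 = 54
Sorted descending: 360, 150, 126, 105, 90, 72, 60, 56, 54.
The eighth-highest RPN is 56 (Item 4).

56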